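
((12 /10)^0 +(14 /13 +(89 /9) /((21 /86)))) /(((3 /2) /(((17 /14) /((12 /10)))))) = 8891425 /309582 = 28.72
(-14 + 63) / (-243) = -49 / 243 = -0.20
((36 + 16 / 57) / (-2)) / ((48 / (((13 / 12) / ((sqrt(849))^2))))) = -6721 / 13937184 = -0.00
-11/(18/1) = -11/18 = -0.61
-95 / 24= -3.96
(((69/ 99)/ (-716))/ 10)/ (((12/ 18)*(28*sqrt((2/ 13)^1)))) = -23*sqrt(26)/ 8821120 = -0.00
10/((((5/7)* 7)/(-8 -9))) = -34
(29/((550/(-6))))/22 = -87/6050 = -0.01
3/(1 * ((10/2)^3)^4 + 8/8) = 3/244140626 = 0.00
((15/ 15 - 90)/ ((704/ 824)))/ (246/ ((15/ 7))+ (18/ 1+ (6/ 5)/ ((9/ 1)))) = -137505/ 175472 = -0.78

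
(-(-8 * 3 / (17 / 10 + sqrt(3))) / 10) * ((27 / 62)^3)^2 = 0.00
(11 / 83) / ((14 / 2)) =11 / 581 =0.02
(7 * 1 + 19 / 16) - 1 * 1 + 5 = 195 / 16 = 12.19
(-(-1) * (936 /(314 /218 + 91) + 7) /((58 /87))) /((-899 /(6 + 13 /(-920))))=-712699419 /4166829040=-0.17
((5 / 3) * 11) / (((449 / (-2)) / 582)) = -21340 / 449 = -47.53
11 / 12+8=107 / 12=8.92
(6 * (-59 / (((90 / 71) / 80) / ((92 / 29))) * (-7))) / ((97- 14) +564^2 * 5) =43163456 / 138378981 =0.31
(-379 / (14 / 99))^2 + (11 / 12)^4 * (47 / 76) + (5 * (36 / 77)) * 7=6101281954672357 / 849429504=7182799.66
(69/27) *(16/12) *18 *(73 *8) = 107456/3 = 35818.67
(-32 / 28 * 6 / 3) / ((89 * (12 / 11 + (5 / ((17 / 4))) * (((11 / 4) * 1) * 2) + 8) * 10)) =-748 / 4532325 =-0.00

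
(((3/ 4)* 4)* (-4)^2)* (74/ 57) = 1184/ 19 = 62.32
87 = 87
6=6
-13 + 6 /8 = -49 /4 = -12.25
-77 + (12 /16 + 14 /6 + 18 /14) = -6101 /84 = -72.63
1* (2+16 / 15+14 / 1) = 17.07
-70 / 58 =-35 / 29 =-1.21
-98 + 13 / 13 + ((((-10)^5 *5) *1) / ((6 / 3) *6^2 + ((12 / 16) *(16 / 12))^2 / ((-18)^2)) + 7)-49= -165242731 / 23329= -7083.15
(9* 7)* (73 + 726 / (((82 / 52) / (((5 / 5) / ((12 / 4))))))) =584955 / 41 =14267.20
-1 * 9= -9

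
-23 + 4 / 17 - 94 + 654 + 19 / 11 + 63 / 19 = 542.28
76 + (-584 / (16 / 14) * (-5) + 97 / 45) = 118492 / 45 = 2633.16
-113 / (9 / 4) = -452 / 9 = -50.22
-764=-764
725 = 725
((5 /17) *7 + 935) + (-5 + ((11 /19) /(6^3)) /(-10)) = 650278613 /697680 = 932.06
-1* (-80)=80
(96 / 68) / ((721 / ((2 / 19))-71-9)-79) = 48 / 227477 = 0.00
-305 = -305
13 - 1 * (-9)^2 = -68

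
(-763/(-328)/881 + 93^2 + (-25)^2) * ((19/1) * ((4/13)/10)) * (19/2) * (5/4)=967440288195/15026336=64382.98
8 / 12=2 / 3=0.67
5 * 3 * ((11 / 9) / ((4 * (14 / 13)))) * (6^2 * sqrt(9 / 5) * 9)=11583 * sqrt(5) / 14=1850.03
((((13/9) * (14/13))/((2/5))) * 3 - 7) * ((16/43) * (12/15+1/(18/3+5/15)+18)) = 32.92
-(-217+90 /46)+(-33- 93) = 2048 /23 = 89.04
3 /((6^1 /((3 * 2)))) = 3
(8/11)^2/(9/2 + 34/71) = 9088/85547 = 0.11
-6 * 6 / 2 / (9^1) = -2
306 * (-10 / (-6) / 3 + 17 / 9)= 748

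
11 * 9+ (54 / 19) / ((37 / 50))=72297 / 703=102.84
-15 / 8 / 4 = -15 / 32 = -0.47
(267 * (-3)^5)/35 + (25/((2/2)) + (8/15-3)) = -192277/105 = -1831.21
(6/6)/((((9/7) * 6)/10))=35/27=1.30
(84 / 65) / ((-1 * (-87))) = 0.01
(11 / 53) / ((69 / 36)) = 132 / 1219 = 0.11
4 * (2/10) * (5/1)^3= 100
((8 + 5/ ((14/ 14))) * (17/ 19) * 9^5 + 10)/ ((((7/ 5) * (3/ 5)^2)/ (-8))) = -10902271.51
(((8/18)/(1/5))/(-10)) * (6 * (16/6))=-32/9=-3.56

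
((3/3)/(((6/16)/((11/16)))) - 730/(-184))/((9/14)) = 11207/1242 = 9.02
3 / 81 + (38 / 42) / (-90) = 0.03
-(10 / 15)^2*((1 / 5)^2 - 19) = 632 / 75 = 8.43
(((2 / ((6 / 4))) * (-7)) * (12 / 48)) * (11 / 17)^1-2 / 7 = -1.80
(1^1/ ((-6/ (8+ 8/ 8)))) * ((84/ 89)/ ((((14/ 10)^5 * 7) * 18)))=-3125/ 1495823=-0.00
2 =2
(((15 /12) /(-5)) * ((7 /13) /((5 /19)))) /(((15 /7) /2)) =-931 /1950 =-0.48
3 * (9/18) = 3/2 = 1.50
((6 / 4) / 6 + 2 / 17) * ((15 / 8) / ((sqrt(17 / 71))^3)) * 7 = 41.19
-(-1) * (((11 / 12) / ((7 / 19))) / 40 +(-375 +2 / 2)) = -1256431 / 3360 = -373.94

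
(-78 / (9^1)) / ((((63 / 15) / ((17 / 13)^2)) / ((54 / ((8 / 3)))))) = -71.46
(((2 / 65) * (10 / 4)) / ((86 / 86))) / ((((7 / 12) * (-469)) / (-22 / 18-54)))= 284 / 18291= 0.02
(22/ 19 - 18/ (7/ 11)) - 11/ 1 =-5071/ 133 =-38.13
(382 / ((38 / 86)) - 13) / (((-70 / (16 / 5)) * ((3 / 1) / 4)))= -172576 / 3325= -51.90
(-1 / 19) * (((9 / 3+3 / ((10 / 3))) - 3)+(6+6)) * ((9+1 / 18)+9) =-2795 / 228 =-12.26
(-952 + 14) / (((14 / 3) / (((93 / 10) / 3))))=-6231 / 10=-623.10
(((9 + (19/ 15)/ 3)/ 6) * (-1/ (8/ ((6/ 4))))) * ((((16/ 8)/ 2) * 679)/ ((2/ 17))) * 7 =-4282453/ 360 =-11895.70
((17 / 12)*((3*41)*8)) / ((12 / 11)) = 7667 / 6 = 1277.83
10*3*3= 90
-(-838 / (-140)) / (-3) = 419 / 210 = 2.00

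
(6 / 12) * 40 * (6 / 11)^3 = 4320 / 1331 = 3.25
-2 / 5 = -0.40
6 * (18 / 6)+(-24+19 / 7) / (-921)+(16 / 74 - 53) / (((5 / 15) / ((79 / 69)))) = -895806344 / 5486397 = -163.28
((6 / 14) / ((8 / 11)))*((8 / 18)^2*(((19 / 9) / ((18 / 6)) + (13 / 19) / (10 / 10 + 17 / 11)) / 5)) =153659 / 6786990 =0.02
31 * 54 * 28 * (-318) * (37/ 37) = -14905296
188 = 188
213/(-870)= -71/290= -0.24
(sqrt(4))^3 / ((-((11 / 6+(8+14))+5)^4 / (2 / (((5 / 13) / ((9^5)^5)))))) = -193522324746117318649618482432 / 4478725205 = -43209242784100954604.03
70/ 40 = 1.75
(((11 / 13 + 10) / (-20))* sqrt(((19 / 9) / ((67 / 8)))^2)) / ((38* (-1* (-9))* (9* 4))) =-0.00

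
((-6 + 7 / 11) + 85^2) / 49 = 147.34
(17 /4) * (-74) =-629 /2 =-314.50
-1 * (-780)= 780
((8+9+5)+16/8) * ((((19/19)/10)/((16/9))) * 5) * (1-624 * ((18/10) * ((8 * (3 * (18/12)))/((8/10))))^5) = -58745343588021/4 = -14686335897005.25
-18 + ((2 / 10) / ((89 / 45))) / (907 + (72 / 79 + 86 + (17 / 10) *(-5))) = -249421968 / 13856855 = -18.00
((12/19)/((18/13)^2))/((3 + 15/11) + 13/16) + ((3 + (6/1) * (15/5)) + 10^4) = 4683273947/467343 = 10021.06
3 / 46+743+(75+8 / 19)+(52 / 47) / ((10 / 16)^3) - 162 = 3394162251 / 5134750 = 661.02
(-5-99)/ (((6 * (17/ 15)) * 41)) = -260/ 697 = -0.37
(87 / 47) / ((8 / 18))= 783 / 188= 4.16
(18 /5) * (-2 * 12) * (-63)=27216 /5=5443.20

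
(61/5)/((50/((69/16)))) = 4209/4000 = 1.05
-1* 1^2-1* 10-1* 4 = -15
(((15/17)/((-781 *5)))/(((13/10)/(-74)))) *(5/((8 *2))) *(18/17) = 0.00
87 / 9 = 9.67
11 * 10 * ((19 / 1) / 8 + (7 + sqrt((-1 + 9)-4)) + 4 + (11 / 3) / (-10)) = 19811 / 12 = 1650.92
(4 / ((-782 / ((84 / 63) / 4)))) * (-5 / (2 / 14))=70 / 1173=0.06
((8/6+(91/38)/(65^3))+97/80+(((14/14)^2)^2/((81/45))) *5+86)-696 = -34949085421/57798000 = -604.68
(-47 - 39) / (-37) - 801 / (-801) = 123 / 37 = 3.32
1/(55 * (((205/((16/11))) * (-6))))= -8/372075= -0.00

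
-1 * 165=-165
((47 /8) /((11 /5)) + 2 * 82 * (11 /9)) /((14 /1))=22981 /1584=14.51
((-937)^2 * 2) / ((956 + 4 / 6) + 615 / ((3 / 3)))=5267814 / 4715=1117.25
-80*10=-800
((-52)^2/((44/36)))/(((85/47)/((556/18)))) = 35330464/935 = 37786.59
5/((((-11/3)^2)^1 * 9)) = 5/121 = 0.04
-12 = -12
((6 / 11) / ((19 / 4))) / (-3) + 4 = 828 / 209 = 3.96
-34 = -34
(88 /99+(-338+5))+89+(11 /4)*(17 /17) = -8653 /36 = -240.36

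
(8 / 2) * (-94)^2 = 35344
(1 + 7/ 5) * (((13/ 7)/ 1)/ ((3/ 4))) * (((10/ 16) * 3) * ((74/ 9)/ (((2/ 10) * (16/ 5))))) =12025/ 84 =143.15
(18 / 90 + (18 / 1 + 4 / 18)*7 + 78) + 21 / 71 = 658334 / 3195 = 206.05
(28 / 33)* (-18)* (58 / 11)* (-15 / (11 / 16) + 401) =-40642224 / 1331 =-30535.10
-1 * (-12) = 12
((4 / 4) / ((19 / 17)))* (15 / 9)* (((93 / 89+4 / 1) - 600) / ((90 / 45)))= -4500835 / 10146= -443.61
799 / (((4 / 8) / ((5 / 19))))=7990 / 19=420.53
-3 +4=1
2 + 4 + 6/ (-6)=5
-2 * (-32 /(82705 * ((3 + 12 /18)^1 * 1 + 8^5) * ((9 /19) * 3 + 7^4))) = 0.00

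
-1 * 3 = -3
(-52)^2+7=2711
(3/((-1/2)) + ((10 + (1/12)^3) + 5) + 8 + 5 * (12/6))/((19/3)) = 46657/10944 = 4.26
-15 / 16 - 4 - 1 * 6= -175 / 16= -10.94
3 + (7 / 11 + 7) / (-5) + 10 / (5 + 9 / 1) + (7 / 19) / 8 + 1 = 189199 / 58520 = 3.23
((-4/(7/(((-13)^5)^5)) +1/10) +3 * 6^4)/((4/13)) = 3669333207730744666335988178531/280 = 13104761456181230951199960000.00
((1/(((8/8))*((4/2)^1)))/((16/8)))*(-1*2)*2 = -1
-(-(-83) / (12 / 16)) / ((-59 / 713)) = 236716 / 177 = 1337.38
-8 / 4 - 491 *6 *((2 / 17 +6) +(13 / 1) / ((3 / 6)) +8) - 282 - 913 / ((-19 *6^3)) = -8265440479 / 69768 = -118470.37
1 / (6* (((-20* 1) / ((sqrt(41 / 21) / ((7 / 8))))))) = -sqrt(861) / 2205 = -0.01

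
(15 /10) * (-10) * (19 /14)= -285 /14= -20.36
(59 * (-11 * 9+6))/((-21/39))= 10190.14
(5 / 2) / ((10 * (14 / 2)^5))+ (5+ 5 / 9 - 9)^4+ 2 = 62968642165 / 441082908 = 142.76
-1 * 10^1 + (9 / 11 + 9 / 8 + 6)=-181 / 88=-2.06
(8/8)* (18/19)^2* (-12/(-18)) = 216/361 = 0.60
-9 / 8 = -1.12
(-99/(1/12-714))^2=1411344/73393489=0.02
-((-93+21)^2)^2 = -26873856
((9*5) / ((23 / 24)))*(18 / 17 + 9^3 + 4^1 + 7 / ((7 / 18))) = 13807800 / 391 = 35314.07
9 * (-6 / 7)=-54 / 7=-7.71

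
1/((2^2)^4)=1/256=0.00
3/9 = 1/3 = 0.33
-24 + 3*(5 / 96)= -23.84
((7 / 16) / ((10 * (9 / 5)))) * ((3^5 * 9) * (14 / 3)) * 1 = 3969 / 16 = 248.06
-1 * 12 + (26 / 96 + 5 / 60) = -559 / 48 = -11.65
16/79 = 0.20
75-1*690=-615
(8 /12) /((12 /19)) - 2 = -17 /18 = -0.94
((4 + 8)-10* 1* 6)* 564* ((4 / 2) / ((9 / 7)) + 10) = -312832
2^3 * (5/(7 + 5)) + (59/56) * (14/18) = 299/72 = 4.15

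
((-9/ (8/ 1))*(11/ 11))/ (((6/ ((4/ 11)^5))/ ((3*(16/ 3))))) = -3072/ 161051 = -0.02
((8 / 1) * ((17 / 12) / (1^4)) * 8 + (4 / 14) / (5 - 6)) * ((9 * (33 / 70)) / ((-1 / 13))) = -4985.16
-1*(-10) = 10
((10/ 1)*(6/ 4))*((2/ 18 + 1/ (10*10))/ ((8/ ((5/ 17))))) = 109/ 1632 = 0.07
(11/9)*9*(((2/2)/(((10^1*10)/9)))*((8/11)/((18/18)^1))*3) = 54/25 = 2.16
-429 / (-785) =0.55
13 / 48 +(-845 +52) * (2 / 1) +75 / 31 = -2355965 / 1488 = -1583.31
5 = 5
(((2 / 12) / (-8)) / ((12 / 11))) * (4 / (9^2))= -11 / 11664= -0.00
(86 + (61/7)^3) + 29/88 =22580099/30184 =748.08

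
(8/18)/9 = 4/81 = 0.05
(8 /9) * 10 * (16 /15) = 256 /27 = 9.48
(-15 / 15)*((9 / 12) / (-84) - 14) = 1569 / 112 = 14.01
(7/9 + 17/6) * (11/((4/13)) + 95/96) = 229255/1728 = 132.67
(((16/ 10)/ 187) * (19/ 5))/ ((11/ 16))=2432/ 51425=0.05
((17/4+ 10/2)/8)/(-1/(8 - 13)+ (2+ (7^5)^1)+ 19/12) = 555/8069176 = 0.00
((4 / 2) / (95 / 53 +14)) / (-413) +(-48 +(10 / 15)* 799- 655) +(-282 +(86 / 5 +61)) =-646654454 / 1728405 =-374.13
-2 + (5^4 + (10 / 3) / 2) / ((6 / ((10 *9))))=9398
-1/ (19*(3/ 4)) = -4/ 57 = -0.07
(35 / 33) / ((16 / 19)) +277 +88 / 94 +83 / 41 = 286129007 / 1017456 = 281.22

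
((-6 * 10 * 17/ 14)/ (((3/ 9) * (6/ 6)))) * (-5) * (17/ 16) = 65025/ 56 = 1161.16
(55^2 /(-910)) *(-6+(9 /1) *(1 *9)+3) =-1815 /7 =-259.29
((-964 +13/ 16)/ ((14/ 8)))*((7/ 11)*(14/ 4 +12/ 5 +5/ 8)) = -365661/ 160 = -2285.38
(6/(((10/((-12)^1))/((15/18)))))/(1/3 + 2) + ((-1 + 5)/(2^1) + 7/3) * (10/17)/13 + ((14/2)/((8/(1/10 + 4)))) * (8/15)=-2749/5950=-0.46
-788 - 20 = -808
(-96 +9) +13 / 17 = -1466 / 17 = -86.24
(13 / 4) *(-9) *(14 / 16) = -819 / 32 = -25.59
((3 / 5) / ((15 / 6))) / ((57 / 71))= 142 / 475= 0.30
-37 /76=-0.49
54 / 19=2.84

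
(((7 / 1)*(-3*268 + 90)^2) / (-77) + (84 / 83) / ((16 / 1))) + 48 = -169076745 / 3652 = -46297.03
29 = 29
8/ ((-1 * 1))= -8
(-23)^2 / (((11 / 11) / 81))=42849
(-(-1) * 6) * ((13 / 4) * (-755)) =-29445 / 2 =-14722.50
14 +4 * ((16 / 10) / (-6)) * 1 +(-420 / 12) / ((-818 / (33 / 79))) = 12553993 / 969330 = 12.95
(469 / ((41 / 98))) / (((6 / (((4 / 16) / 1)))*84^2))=469 / 70848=0.01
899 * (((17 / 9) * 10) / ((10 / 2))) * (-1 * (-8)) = 244528 / 9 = 27169.78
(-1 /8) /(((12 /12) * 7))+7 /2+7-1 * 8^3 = -28085 /56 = -501.52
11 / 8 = 1.38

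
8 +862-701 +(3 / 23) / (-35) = 136042 / 805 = 169.00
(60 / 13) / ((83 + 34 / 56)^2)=47040 / 71243653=0.00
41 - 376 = -335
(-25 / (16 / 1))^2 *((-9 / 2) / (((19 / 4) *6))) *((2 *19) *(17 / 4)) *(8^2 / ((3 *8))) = -10625 / 64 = -166.02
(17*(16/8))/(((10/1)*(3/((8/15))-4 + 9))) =8/25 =0.32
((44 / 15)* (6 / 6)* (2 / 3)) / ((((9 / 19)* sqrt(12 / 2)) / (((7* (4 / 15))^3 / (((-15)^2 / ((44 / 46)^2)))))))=8882306048* sqrt(6) / 488076890625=0.04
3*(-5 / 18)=-5 / 6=-0.83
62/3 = 20.67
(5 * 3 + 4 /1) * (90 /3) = 570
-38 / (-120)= 19 / 60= 0.32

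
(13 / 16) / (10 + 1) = 0.07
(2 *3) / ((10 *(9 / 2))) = 2 / 15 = 0.13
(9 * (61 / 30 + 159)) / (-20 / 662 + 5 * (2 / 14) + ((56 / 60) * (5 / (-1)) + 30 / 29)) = -2921484447 / 5942770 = -491.60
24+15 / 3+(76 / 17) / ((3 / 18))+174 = 3907 / 17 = 229.82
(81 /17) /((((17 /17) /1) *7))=81 /119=0.68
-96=-96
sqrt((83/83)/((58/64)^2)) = 32/29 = 1.10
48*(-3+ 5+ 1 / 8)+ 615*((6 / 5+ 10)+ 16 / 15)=7646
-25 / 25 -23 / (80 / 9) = -287 / 80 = -3.59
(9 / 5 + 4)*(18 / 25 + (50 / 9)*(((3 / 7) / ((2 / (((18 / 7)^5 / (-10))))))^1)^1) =-73.45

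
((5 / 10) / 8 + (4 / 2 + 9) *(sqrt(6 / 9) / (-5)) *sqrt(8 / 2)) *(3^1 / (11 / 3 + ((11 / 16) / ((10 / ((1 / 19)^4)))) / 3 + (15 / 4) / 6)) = 11728890 / 268461271 - 275237952 *sqrt(6) / 268461271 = -2.47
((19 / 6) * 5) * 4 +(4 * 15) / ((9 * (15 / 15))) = 70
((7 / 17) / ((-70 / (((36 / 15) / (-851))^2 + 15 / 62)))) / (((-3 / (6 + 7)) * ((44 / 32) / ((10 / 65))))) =362112404 / 524774149625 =0.00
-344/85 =-4.05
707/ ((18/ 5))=3535/ 18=196.39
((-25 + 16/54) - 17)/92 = -563/1242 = -0.45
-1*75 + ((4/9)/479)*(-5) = -323345/4311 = -75.00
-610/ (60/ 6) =-61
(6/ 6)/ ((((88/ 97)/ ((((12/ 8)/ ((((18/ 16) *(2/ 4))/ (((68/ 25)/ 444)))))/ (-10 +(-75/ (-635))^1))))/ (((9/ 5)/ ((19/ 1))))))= -209423/ 1213114375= -0.00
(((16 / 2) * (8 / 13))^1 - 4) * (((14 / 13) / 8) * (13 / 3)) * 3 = 21 / 13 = 1.62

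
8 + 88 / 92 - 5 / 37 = 7507 / 851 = 8.82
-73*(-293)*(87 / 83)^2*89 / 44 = 14408507349 / 303116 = 47534.63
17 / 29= 0.59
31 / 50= 0.62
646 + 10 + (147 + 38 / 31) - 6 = 798.23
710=710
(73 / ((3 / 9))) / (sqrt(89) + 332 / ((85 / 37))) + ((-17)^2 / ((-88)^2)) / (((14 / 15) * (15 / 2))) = 1130816873149 / 740449893568 - 1582275 * sqrt(89) / 150253631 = 1.43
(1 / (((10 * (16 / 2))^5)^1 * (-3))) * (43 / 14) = -43 / 137625600000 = -0.00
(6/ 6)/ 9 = 1/ 9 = 0.11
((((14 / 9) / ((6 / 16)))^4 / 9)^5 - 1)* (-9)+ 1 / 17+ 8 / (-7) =-11479088519000228703475982465896654333444082 / 33097278343799527839617007371579559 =-346828775.46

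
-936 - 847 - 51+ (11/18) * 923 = -22859/18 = -1269.94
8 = 8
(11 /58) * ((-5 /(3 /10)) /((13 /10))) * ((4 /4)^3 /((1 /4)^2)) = -44000 /1131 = -38.90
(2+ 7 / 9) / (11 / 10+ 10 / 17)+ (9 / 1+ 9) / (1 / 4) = 190226 / 2583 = 73.65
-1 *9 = -9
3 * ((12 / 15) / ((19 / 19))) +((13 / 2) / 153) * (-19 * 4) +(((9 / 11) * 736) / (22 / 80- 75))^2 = 53020536065606 / 826986910365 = 64.11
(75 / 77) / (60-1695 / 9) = -45 / 5929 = -0.01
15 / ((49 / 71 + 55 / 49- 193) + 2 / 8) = -13916 / 177139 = -0.08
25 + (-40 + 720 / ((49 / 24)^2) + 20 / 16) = 1526825 / 9604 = 158.98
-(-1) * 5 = 5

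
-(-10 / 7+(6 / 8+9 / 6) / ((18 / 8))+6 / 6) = -4 / 7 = -0.57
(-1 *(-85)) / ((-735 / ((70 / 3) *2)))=-340 / 63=-5.40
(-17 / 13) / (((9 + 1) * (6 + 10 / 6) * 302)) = -51 / 902980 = -0.00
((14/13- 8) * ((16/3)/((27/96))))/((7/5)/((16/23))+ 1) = -409600/9399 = -43.58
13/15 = 0.87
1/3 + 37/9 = 40/9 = 4.44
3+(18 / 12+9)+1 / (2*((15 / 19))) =212 / 15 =14.13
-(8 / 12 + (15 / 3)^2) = -77 / 3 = -25.67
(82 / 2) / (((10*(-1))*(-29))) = 41 / 290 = 0.14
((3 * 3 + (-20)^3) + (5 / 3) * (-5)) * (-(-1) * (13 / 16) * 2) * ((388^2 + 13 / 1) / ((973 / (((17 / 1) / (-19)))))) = 399243890903 / 221844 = 1799660.53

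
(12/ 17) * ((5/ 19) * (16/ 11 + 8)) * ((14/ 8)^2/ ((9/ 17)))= 6370/ 627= 10.16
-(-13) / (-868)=-13 / 868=-0.01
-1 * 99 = -99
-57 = -57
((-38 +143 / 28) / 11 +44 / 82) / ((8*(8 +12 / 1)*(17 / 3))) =-18591 / 6869632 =-0.00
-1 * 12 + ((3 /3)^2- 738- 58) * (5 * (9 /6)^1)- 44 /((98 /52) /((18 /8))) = -590649 /98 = -6027.03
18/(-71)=-18/71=-0.25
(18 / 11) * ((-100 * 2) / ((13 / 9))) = -32400 / 143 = -226.57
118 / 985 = 0.12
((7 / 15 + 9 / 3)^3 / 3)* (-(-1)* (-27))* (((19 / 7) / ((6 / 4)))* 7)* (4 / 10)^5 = -170979328 / 3515625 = -48.63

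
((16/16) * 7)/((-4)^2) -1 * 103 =-1641/16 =-102.56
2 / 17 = 0.12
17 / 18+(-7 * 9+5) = -1027 / 18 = -57.06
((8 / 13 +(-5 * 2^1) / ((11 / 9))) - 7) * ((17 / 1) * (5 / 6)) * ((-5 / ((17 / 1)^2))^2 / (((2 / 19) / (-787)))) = 3893387375 / 8430708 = 461.81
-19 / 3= -6.33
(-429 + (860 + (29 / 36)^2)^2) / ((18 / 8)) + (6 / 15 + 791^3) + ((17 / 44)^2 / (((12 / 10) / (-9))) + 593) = 1132312983407798567 / 2286377280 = 495243279.98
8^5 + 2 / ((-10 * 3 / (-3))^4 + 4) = 32768.00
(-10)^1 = -10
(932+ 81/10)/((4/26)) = 122213/20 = 6110.65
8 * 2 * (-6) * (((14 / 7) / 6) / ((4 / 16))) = -128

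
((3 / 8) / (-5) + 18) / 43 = 717 / 1720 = 0.42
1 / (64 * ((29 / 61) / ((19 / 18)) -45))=-1159 / 3304512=-0.00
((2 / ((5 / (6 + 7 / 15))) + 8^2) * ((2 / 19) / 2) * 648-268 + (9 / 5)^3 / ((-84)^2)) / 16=125.18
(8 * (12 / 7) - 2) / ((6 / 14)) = 82 / 3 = 27.33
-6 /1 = -6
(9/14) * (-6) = -27/7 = -3.86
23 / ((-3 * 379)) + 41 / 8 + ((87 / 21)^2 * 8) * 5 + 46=328767041 / 445704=737.64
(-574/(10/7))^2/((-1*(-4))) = 4036081/100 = 40360.81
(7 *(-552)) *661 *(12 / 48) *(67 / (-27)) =14260414 / 9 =1584490.44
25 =25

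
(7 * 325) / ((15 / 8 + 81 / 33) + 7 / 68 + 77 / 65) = 221221000 / 546207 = 405.01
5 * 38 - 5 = 185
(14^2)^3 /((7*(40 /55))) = 1479016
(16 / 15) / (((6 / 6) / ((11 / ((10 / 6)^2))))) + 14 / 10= 703 / 125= 5.62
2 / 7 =0.29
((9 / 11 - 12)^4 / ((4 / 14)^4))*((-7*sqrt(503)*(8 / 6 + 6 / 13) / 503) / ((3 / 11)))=-14960158015005*sqrt(503) / 69627272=-4818820.99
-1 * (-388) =388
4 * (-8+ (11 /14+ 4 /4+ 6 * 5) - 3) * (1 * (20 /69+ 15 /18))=15035 /161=93.39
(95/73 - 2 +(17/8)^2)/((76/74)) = 659821/177536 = 3.72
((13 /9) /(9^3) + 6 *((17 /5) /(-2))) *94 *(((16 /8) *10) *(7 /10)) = -440262536 /32805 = -13420.59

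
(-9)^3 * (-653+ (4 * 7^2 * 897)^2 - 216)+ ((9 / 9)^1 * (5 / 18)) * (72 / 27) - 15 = -608398744363810 / 27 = -22533286828289.26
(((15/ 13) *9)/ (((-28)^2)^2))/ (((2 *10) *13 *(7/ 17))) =459/ 2908552192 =0.00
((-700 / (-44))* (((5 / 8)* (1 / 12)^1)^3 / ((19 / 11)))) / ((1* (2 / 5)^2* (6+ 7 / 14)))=546875 / 437059584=0.00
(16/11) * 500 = 8000/11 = 727.27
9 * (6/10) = 5.40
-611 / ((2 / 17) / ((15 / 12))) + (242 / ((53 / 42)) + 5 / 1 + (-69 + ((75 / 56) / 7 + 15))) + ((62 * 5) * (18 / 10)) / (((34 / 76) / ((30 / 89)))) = -46589042327 / 7858522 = -5928.47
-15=-15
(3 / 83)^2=9 / 6889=0.00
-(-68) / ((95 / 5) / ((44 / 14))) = 1496 / 133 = 11.25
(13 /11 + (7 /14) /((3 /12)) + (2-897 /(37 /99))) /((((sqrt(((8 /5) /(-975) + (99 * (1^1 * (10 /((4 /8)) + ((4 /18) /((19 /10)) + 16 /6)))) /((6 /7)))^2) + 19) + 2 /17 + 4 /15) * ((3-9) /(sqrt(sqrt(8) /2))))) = 1982977750 * 2^(1 /4) /13169636403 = 0.18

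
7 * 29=203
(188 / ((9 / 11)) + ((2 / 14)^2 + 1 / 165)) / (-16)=-2786951 / 194040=-14.36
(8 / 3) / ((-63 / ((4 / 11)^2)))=-128 / 22869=-0.01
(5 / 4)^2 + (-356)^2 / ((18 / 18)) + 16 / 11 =22306067 / 176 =126739.02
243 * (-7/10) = -1701/10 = -170.10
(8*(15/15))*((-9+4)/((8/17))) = -85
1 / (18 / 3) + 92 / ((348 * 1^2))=25 / 58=0.43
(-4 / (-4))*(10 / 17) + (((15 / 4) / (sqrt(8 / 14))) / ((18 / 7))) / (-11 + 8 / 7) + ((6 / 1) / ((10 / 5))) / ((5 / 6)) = 356 / 85 - 245*sqrt(7) / 3312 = 3.99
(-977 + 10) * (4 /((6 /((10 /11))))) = -586.06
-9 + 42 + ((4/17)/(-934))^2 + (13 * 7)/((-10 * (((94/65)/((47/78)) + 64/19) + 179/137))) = 368111703488681/11607311154802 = 31.71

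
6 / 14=3 / 7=0.43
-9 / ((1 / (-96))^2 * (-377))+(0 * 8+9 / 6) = 167019 / 754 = 221.51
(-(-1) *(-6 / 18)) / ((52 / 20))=-5 / 39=-0.13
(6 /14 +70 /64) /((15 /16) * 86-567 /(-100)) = 775 /43932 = 0.02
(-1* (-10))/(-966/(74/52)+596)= -185/1532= -0.12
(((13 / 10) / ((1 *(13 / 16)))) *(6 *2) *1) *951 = 91296 / 5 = 18259.20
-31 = -31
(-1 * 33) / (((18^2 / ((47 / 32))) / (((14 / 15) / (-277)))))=0.00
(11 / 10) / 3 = 11 / 30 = 0.37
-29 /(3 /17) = -493 /3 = -164.33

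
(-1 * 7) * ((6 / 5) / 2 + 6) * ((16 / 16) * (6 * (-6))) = 8316 / 5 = 1663.20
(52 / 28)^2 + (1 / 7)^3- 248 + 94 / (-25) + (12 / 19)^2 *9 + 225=-61038787 / 3095575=-19.72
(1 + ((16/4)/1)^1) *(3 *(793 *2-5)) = 23715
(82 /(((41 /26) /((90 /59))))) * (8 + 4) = 56160 /59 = 951.86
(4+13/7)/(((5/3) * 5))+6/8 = 1017/700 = 1.45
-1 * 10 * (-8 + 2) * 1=60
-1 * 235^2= -55225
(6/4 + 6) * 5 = 75/2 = 37.50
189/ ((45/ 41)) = 861/ 5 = 172.20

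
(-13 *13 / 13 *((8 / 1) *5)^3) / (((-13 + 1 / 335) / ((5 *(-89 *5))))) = -310076000000 / 2177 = -142432705.56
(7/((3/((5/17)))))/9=35/459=0.08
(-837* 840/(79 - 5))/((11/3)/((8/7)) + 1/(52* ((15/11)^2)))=-8226036000/2786729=-2951.86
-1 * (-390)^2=-152100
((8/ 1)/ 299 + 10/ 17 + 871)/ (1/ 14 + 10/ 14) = 1109.33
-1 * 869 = -869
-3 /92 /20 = -3 /1840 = -0.00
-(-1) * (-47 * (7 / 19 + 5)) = -4794 / 19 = -252.32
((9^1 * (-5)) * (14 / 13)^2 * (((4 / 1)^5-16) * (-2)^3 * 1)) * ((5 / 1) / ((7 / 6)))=304819200 / 169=1803663.91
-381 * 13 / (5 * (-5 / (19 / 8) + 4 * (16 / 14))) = -658749 / 1640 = -401.68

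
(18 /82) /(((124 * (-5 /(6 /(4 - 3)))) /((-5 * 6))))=81 /1271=0.06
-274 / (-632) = 137 / 316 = 0.43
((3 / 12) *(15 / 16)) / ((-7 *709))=-15 / 317632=-0.00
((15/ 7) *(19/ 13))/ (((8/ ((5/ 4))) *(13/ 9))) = 12825/ 37856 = 0.34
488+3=491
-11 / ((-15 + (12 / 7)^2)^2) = -26411 / 349281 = -0.08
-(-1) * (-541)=-541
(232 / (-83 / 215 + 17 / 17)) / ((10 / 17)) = 21199 / 33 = 642.39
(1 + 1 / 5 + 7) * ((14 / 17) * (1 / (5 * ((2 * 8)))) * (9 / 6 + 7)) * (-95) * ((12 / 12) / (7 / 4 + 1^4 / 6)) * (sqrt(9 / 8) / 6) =-16359 * sqrt(2) / 3680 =-6.29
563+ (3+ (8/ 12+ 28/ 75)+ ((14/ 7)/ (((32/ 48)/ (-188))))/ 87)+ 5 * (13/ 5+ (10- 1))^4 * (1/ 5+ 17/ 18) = 16992627676/ 163125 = 104169.37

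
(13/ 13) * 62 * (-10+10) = 0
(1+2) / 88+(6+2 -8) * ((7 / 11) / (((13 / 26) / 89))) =3 / 88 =0.03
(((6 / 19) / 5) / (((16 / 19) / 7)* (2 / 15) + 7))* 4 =0.04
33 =33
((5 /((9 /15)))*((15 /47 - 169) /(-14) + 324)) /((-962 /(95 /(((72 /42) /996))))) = -10897070000 /67821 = -160673.98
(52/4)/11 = 13/11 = 1.18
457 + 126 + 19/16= 9347/16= 584.19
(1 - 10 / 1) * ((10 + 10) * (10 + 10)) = -3600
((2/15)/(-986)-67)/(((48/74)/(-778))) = 3565621069/44370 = 80361.08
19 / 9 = 2.11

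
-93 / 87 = -31 / 29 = -1.07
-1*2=-2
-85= -85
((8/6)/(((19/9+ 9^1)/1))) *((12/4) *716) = 6444/25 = 257.76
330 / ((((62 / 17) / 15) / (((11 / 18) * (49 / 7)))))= 359975 / 62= 5806.05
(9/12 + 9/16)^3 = 9261/4096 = 2.26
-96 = -96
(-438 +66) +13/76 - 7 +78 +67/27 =-612209/2052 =-298.35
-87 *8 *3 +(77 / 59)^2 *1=-7262399 / 3481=-2086.30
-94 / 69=-1.36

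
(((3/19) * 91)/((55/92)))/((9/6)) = 16744/1045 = 16.02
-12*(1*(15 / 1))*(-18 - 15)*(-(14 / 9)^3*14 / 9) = -8451520 / 243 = -34779.92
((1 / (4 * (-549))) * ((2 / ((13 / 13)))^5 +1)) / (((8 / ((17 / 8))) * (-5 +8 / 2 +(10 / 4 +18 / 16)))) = -0.00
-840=-840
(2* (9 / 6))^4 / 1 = 81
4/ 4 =1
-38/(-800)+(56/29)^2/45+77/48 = 2625733/1513800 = 1.73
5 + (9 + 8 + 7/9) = 22.78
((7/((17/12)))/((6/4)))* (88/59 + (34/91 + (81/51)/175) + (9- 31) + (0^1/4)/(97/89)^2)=-367387928/5541575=-66.30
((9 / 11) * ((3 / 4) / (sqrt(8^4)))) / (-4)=-27 / 11264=-0.00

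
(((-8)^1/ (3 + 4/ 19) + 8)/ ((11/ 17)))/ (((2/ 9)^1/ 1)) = 25704/ 671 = 38.31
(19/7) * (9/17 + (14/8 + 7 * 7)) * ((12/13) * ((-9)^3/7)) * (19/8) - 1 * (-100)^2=-3619330909/86632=-41778.22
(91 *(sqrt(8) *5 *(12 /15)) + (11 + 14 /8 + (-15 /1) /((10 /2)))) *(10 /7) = 195 /14 + 1040 *sqrt(2) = 1484.71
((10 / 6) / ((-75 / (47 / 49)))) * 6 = -94 / 735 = -0.13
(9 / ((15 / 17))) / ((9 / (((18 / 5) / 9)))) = 34 / 75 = 0.45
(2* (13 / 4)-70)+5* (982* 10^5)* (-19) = -18658000127 / 2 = -9329000063.50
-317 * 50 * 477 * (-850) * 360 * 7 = 16194483900000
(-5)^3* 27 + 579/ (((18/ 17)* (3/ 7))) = -37783/ 18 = -2099.06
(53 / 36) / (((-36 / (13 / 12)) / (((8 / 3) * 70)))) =-24115 / 2916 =-8.27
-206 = -206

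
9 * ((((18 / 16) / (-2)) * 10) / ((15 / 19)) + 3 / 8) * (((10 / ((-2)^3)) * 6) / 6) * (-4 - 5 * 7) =-2961.56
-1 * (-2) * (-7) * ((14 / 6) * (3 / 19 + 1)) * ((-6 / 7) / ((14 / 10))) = 440 / 19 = 23.16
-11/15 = -0.73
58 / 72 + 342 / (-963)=1735 / 3852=0.45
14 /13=1.08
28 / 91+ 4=56 / 13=4.31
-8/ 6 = -4/ 3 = -1.33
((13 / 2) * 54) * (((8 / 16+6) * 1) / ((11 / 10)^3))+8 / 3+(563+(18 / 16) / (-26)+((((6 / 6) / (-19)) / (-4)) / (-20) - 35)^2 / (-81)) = 2264.62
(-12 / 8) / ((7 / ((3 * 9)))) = -81 / 14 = -5.79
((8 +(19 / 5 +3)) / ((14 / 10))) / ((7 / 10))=740 / 49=15.10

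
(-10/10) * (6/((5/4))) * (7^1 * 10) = -336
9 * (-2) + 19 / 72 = -1277 / 72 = -17.74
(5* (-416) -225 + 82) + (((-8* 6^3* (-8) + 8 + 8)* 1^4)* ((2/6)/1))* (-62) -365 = -865844/3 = -288614.67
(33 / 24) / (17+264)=11 / 2248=0.00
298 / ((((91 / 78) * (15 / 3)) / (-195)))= -69732 / 7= -9961.71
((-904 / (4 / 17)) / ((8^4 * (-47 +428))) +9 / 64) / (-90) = -107807 / 70225920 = -0.00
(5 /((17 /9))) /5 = 9 /17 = 0.53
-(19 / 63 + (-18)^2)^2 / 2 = -417425761 / 7938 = -52585.76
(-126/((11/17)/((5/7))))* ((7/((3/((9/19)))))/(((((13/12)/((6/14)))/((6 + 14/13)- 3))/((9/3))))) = -26273160/35321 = -743.84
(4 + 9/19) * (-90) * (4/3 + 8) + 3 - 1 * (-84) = -69747/19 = -3670.89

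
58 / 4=29 / 2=14.50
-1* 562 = -562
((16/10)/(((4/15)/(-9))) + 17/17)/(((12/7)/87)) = -10759/4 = -2689.75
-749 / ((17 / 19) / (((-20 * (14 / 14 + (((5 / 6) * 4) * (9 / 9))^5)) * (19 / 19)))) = 28531162660 / 4131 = 6906599.53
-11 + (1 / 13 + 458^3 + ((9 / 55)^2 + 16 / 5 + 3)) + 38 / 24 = 45336333803791 / 471900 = 96071908.89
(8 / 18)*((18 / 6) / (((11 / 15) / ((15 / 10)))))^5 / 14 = 4982259375 / 18037712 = 276.21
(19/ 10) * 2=19/ 5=3.80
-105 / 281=-0.37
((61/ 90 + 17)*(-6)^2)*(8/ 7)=25456/ 35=727.31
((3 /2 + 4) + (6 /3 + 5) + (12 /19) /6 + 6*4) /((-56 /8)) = -5.23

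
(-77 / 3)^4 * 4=1735952.64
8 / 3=2.67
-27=-27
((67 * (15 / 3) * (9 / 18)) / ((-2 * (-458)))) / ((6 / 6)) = 335 / 1832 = 0.18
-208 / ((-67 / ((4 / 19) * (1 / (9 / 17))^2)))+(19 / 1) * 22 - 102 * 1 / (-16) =351992219 / 824904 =426.71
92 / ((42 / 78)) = 1196 / 7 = 170.86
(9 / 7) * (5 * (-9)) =-405 / 7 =-57.86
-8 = -8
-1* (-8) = 8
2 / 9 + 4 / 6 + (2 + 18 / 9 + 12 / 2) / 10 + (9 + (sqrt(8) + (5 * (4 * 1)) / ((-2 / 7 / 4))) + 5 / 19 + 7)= -259.02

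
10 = 10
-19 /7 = -2.71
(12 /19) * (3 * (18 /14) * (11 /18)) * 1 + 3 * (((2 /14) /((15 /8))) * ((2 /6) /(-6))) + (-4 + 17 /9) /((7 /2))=5224 /5985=0.87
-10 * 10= -100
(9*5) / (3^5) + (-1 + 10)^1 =248 / 27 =9.19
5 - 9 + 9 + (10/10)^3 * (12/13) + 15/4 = 503/52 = 9.67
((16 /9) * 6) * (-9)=-96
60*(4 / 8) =30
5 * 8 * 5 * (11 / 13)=2200 / 13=169.23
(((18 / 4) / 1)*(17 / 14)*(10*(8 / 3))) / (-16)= -255 / 28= -9.11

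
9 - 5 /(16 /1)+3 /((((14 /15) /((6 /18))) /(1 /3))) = 1013 /112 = 9.04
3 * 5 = 15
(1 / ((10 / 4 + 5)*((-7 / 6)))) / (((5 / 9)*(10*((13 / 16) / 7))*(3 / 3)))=-288 / 1625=-0.18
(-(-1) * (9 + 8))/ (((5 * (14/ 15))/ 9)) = 459/ 14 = 32.79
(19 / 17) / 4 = 19 / 68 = 0.28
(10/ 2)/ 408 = 5/ 408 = 0.01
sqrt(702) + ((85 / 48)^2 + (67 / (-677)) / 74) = 29.63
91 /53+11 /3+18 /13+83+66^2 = 9189403 /2067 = 4445.77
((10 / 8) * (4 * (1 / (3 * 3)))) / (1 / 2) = 10 / 9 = 1.11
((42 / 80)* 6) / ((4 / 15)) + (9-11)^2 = 15.81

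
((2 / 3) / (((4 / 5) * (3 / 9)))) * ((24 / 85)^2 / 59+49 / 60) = 2.05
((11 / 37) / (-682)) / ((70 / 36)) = -9 / 40145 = -0.00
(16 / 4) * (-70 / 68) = -70 / 17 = -4.12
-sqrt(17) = -4.12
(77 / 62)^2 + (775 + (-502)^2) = 971688405 / 3844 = 252780.54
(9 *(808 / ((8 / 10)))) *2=18180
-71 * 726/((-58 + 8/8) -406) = 51546/463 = 111.33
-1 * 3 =-3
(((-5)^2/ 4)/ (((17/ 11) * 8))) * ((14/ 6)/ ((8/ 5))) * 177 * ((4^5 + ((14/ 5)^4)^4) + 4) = 2473788657561280377087/ 1328125000000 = 1862617342.16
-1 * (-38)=38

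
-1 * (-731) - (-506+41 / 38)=46965 / 38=1235.92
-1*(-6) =6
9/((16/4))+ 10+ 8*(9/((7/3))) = 1207/28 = 43.11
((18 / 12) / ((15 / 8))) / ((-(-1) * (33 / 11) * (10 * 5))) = 2 / 375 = 0.01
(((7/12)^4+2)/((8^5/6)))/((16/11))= 0.00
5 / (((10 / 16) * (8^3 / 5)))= 5 / 64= 0.08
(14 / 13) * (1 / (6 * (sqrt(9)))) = 7 / 117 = 0.06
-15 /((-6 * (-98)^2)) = 5 /19208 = 0.00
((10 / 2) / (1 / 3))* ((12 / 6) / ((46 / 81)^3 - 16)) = -1594323 / 840572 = -1.90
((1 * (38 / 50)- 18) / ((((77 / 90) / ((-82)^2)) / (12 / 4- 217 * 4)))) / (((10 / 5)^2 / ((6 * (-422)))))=-5712514207128 / 77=-74188496196.47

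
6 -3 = 3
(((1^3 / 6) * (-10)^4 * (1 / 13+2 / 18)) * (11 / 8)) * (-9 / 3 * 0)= 0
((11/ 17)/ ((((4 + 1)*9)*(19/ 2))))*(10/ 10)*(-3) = -22/ 4845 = -0.00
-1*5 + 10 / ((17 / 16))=75 / 17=4.41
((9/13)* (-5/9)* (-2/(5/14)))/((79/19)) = 532/1027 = 0.52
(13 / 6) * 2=13 / 3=4.33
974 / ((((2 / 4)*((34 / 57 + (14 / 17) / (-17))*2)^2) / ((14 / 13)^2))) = 6475457213127 / 3443577124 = 1880.44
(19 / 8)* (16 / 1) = 38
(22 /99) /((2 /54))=6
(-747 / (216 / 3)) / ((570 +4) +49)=-83 / 4984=-0.02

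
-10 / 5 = -2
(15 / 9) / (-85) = -1 / 51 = -0.02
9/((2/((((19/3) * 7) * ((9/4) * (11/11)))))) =3591/8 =448.88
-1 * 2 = -2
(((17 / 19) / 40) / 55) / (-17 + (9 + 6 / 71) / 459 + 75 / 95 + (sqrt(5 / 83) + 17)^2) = 71649517769372871 / 48027420584128559087800 - 53781027486057*sqrt(415) / 24013710292064279543900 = 0.00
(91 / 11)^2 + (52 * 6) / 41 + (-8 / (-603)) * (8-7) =227535307 / 2991483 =76.06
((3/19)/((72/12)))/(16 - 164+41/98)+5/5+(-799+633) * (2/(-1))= 91507352/274797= 333.00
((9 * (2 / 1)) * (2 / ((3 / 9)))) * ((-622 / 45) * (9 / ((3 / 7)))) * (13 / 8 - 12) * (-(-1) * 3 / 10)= 4878657 / 50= 97573.14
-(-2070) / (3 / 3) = 2070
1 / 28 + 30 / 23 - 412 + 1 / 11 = -2908471 / 7084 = -410.57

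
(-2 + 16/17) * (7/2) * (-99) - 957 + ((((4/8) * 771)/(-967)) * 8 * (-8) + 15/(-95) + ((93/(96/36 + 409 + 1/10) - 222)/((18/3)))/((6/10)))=-7250209038803/11575045119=-626.37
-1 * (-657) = 657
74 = 74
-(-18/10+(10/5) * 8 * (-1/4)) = 29/5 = 5.80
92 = 92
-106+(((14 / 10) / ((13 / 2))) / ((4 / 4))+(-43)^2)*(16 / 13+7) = 12771723 / 845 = 15114.47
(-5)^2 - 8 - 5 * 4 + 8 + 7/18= 97/18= 5.39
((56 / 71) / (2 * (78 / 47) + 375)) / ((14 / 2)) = 376 / 1262451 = 0.00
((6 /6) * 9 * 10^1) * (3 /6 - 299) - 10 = -26875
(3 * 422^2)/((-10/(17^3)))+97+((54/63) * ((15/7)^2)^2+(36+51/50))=-220573265875453/840350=-262477855.51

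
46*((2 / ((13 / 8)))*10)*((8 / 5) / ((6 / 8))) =47104 / 39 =1207.79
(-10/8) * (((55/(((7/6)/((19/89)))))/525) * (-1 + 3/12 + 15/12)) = -209/17444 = -0.01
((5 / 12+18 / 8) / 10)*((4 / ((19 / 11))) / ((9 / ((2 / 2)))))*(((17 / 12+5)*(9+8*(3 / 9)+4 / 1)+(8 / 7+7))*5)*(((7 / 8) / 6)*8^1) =602470 / 13851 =43.50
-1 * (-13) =13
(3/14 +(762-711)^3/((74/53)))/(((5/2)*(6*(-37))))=-171.18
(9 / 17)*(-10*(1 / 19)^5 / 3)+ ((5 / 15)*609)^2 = 1734638582717 / 42093683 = 41209.00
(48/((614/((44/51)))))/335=352/1748365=0.00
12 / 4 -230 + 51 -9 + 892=707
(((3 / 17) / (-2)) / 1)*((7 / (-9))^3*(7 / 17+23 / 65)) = 16121 / 507195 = 0.03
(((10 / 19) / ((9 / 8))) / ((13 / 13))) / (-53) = -80 / 9063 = -0.01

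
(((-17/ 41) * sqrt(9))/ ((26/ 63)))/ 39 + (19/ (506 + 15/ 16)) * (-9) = -46602369/ 112402238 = -0.41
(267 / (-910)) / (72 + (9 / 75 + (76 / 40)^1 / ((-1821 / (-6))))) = -810345 / 199201912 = -0.00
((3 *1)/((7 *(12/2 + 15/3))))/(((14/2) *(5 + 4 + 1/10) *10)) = 3/49049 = 0.00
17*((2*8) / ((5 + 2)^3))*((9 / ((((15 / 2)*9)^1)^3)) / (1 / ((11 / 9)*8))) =191488 / 843908625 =0.00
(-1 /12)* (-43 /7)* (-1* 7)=-43 /12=-3.58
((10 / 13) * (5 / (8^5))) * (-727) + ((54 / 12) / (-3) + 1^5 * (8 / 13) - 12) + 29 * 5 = 28121345 / 212992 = 132.03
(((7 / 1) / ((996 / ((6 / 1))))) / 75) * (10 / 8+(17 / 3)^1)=7 / 1800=0.00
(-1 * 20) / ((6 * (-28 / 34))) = 85 / 21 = 4.05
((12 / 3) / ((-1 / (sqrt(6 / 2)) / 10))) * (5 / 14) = -100 * sqrt(3) / 7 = -24.74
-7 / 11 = -0.64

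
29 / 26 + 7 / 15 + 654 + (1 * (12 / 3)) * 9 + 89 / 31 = 8395937 / 12090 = 694.45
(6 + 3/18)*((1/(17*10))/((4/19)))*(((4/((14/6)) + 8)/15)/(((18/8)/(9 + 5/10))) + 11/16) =36372517/61689600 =0.59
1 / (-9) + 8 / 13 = 59 / 117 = 0.50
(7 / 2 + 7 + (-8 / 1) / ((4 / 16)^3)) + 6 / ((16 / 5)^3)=-1026697 / 2048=-501.32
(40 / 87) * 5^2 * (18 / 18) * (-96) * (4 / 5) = -882.76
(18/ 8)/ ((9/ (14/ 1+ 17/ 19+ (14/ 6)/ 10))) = 8623/ 2280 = 3.78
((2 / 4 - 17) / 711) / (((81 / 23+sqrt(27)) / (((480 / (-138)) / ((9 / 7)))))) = 0.01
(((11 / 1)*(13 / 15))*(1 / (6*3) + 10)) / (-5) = -25883 / 1350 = -19.17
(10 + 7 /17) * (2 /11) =354 /187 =1.89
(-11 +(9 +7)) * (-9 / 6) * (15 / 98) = -225 / 196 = -1.15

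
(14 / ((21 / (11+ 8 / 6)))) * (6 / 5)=148 / 15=9.87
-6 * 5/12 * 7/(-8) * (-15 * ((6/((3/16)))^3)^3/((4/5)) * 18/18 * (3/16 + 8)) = -11815455031296000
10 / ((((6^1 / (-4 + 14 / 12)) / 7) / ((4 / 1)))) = -1190 / 9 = -132.22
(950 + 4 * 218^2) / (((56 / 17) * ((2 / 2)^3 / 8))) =3247782 / 7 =463968.86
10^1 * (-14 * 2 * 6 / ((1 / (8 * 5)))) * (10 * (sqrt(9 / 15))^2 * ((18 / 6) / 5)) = -241920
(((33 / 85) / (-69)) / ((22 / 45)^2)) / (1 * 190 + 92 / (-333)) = -134865 / 1086914312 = -0.00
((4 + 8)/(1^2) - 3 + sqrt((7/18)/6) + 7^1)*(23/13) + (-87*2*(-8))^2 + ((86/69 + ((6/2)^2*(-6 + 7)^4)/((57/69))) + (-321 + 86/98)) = 23*sqrt(21)/234 + 1617923212631/835107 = 1937384.78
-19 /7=-2.71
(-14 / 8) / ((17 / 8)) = -0.82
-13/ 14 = -0.93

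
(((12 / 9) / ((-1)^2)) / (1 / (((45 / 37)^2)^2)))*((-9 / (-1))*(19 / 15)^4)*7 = 886704084 / 1874161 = 473.12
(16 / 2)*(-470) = -3760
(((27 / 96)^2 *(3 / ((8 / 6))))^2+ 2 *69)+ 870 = 16911965169 / 16777216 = 1008.03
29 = 29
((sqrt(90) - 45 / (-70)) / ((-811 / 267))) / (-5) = 2403 / 56770 +801*sqrt(10) / 4055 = 0.67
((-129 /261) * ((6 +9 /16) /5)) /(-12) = 301 /5568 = 0.05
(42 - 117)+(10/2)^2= -50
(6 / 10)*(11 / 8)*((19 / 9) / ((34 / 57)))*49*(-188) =-9145213 / 340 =-26897.69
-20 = -20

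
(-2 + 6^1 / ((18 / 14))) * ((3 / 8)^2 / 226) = 3 / 1808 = 0.00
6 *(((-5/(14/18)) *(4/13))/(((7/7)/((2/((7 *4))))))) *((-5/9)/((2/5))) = 750/637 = 1.18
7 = 7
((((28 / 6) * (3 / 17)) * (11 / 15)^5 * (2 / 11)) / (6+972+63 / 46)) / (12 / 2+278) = 4714402 / 41292197971875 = 0.00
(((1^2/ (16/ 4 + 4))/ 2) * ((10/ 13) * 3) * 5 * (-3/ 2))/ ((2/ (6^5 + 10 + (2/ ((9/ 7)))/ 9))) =-1970875/ 468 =-4211.27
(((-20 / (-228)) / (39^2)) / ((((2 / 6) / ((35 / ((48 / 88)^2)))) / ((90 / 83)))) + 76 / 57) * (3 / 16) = 0.25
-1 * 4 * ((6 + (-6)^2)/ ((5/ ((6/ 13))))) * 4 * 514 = -2072448/ 65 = -31883.82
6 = 6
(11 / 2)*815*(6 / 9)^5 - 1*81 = 123757 / 243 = 509.29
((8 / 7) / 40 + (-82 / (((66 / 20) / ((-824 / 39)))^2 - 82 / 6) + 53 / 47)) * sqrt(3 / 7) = 32761461193686 * sqrt(21) / 31998256156895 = 4.69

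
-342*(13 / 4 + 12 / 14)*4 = -39330 / 7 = -5618.57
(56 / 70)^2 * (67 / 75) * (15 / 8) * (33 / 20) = 2211 / 1250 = 1.77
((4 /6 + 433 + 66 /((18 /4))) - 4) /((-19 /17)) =-397.56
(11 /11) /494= 1 /494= 0.00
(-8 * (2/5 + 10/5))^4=135895.45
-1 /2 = -0.50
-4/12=-1/3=-0.33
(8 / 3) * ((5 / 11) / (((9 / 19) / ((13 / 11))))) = 9880 / 3267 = 3.02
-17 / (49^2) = -17 / 2401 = -0.01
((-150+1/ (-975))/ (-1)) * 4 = 600.00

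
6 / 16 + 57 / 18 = 85 / 24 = 3.54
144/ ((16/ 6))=54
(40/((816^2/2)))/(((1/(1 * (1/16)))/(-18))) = -5/36992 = -0.00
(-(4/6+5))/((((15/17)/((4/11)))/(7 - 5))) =-2312/495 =-4.67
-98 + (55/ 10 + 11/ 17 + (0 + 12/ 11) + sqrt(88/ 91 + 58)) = -33945/ 374 + sqrt(488306)/ 91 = -83.08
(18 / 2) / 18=1 / 2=0.50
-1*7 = -7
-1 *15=-15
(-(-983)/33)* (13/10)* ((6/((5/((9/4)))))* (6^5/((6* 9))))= 4140396/275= 15055.99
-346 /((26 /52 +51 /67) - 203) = 46364 /27033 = 1.72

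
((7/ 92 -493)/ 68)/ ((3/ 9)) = -136047/ 6256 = -21.75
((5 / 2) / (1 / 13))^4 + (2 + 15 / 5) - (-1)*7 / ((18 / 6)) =53552227 / 48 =1115671.40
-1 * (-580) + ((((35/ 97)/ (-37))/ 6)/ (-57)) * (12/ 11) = 1305175810/ 2250303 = 580.00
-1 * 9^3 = -729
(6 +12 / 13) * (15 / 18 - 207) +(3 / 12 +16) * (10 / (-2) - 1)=-39645 / 26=-1524.81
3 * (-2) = -6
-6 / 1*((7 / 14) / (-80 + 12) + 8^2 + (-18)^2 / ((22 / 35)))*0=0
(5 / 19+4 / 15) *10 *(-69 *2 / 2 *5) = -34730 / 19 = -1827.89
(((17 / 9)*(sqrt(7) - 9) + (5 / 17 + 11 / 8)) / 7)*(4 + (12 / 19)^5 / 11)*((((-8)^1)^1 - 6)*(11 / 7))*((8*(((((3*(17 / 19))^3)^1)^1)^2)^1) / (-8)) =-58915512231176161485 / 815431812287533 + 7258868333518746888*sqrt(7) / 815431812287533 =-48698.56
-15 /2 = -7.50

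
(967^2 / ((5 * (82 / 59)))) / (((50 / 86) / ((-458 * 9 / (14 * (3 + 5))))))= -4889353154373 / 574000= -8518036.85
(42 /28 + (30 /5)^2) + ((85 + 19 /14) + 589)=4990 /7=712.86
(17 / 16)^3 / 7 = 0.17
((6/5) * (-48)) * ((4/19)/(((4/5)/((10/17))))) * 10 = -28800/323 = -89.16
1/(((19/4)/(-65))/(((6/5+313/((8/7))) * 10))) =-715195/19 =-37641.84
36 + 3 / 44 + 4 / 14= 11197 / 308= 36.35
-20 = -20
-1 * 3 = -3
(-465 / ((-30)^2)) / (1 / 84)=-217 / 5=-43.40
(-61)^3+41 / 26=-5901465 / 26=-226979.42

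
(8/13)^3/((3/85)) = 43520/6591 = 6.60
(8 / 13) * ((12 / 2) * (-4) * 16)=-3072 / 13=-236.31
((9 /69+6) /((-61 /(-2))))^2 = 79524 /1968409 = 0.04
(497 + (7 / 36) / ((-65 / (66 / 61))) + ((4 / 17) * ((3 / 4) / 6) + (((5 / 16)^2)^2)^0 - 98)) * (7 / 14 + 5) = 889804223 / 404430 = 2200.14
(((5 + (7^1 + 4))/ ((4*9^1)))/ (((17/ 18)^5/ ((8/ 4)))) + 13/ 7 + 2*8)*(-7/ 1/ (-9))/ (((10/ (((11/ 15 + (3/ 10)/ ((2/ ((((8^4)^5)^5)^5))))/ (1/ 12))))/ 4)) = 119475167593387847728270136962887502714285819401111577567406569143668772751823194080053975904734407843275861700649212259303763683499348980453255744517869377532546124058287188268895007503262302317233331055424244913307870264560837968504829578160612445425324288772439413607175237593472362711860378789201651182054555007736645933122079305380455482906608765844353733582542067980594150145614665215051495423017382717972015038914117870344151592811659188965796271670014072/ 319467825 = 373981848073081687422732300000000000000000000000000000000000000000000000000000000000000000000000000000000000000000000000000000000000000000000000000000000000000000000000000000000000000000000000000000000000000000000000000000000000000000000000000000000000000000000000000000000000000000000000000000000000000000000000000000000000000000000000000000000000000000000000000000000000000000000000000000000000000000000000000000000000000000000000000000000000000000000.00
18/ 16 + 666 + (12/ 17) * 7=91401/ 136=672.07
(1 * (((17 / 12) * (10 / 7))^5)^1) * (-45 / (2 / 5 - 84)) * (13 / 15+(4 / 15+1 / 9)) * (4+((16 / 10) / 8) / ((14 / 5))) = 22185265625 / 239600592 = 92.59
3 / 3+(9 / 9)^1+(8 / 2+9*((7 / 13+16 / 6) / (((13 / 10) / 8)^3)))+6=192342732 / 28561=6734.45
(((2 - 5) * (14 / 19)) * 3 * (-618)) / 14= 5562 / 19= 292.74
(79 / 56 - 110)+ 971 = 48295 / 56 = 862.41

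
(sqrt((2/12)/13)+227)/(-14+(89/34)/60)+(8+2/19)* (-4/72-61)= -2488488113/4868541-340* sqrt(78)/370123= -511.14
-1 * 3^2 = -9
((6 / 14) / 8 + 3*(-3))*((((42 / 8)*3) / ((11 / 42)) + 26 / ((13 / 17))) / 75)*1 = -345857 / 30800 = -11.23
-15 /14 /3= -5 /14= -0.36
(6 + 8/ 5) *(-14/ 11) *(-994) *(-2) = -19229.38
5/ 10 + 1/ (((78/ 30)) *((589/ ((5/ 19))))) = 145533/ 290966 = 0.50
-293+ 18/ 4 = -577/ 2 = -288.50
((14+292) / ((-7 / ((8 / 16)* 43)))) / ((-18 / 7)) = 365.50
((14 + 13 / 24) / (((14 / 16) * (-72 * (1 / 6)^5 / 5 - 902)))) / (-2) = 31410 / 3409567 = 0.01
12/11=1.09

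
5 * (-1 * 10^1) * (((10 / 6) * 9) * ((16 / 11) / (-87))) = 4000 / 319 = 12.54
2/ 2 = 1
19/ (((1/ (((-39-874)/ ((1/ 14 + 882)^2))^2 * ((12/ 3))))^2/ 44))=13716195154949621796847616/ 540821969036053688134057647031201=0.00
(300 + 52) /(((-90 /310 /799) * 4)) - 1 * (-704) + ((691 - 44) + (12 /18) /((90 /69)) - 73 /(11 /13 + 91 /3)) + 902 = -4376407249 /18240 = -239934.61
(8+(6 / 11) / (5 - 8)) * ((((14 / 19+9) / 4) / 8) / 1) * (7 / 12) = 55685 / 40128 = 1.39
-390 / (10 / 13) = -507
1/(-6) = -1/6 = -0.17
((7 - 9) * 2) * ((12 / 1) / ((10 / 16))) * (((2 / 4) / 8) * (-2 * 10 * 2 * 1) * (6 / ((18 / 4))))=256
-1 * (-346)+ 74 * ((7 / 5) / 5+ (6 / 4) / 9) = 28429 / 75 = 379.05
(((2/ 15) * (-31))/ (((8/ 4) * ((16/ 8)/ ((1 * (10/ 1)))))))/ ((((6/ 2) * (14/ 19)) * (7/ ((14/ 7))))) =-589/ 441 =-1.34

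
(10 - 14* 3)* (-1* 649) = 20768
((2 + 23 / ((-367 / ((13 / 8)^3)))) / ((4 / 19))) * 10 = 30901315 / 375808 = 82.23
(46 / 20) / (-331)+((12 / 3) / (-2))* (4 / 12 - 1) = 1.33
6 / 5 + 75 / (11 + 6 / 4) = 36 / 5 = 7.20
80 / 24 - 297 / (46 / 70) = -30955 / 69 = -448.62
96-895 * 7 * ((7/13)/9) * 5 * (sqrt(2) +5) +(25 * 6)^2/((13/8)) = 534857/117-219275 * sqrt(2)/117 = 1920.99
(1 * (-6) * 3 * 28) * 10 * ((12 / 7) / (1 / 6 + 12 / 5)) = -259200 / 77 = -3366.23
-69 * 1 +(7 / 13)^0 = -68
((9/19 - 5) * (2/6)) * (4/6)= -172/171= -1.01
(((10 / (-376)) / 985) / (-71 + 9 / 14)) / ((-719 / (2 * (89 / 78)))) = -623 / 511474289430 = -0.00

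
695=695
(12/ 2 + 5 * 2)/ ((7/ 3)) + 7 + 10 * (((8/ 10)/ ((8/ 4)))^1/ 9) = 901/ 63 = 14.30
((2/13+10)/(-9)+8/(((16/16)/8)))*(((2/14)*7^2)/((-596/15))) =-21455/1937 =-11.08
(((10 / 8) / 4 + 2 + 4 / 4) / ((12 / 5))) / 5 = 53 / 192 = 0.28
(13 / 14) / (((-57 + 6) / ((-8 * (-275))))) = -14300 / 357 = -40.06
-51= -51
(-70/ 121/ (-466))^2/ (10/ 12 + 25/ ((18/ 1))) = 2205/ 3179380996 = 0.00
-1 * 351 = -351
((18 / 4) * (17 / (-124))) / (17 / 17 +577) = -9 / 8432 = -0.00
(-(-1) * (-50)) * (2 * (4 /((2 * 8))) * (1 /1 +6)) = -175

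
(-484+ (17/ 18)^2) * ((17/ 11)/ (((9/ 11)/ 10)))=-13304795/ 1458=-9125.37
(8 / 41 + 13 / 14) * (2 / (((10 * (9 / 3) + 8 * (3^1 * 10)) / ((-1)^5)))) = -43 / 5166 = -0.01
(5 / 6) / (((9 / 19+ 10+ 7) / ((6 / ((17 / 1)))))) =95 / 5644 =0.02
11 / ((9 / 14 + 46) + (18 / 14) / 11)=1694 / 7201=0.24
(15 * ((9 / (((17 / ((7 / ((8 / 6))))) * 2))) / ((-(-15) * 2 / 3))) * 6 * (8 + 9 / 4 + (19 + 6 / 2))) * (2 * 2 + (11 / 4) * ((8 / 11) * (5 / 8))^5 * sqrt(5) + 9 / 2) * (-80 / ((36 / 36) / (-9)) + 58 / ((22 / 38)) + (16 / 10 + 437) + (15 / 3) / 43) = 4747853525625 * sqrt(5) / 175223488 + 7596565641 / 1760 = 4376818.95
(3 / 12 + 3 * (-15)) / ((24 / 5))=-9.32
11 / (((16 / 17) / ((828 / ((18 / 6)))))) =12903 / 4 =3225.75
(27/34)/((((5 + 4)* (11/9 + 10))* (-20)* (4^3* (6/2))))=-0.00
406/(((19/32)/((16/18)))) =103936/171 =607.81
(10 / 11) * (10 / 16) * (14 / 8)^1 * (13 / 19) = 2275 / 3344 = 0.68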